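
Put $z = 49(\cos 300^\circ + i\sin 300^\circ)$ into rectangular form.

a = r cos θ = 49 * 1/2 = 49/2
b = r sin θ = 49 * -sqrt(3)/2 = -49*sqrt(3)/2
z = 49/2 - (49*sqrt(3)/2)i


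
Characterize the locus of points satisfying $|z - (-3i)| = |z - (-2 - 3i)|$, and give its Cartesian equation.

|z - z1| = |z - z2| means z is equidistant from z1 and z2,
i.e. the perpendicular bisector of the segment from (0, -3) to (-2, -3) (midpoint (-1, -3)).
With z = x + yi, square both sides:
(x - 0)^2 + (y - (-3))^2 = (x - (-2))^2 + (y - (-3))^2
The x^2 and y^2 terms cancel: -4x + 0y = 13 - 9 = 4
Simplify: x = -1
Locus: Perpendicular bisector of the segment from (0, -3) to (-2, -3): the line x = -1


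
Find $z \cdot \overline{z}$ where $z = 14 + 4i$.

z * conjugate(z) = |z|^2 = a^2 + b^2
= 14^2 + 4^2 = 212


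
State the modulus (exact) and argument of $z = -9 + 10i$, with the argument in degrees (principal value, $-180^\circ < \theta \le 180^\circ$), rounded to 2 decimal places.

|z| = sqrt((-9)^2 + 10^2) = sqrt(181)
arg(z) = arctan(b/a) = arctan(10/-9) (quadrant-adjusted) = 131.99°


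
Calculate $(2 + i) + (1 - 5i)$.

(2 + 1) + (1 + (-5))i = 3 - 4i


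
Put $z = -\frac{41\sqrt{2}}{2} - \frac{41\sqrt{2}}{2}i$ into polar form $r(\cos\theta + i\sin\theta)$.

r = |z| = sqrt(a^2 + b^2) = sqrt((-41*sqrt(2)/2)^2 + (-41*sqrt(2)/2)^2) = sqrt(1681/2 + 1681/2) = sqrt(1681) = 41
θ = arctan(b/a) = arctan(-28.9914/-28.9914) (quadrant-adjusted) = 225°
z = 41(cos 225° + i sin 225°)


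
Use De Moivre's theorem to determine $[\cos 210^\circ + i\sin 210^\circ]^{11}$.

By De Moivre: z^n = r^n(cos(nθ) + i sin(nθ))
= 1^11(cos(11*210°) + i sin(11*210°))
= 1(cos 150° + i sin 150°)
= -sqrt(3)/2 + (1/2)i


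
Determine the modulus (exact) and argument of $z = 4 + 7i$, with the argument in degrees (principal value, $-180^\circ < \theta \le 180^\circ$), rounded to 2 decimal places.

|z| = sqrt(4^2 + 7^2) = sqrt(65)
arg(z) = arctan(b/a) = arctan(7/4) (quadrant-adjusted) = 60.26°


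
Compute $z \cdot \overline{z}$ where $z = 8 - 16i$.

z * conjugate(z) = |z|^2 = a^2 + b^2
= 8^2 + (-16)^2 = 320


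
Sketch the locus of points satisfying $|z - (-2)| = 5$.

|z - z0| = r describes a circle centered at z0 with radius r
Here z0 = -2 and r = 5
Locus: Circle centered at (-2, 0) with radius 5


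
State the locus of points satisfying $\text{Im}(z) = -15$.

Im(z) = y where z = x + yi; the equation y = -15 is satisfied by all points with that y-coordinate
Locus: Horizontal line y = -15


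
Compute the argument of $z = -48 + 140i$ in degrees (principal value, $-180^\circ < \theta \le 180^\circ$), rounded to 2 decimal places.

θ = arctan(b/a) = arctan(140/-48) (quadrant-adjusted) = 108.92°


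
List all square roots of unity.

ω_k = e^(2πik/2) = cos(2πk/2) + i sin(2πk/2) for k = 0, 1, ..., 1
Roots: 1, -1


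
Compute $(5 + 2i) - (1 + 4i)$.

(5 - 1) + (2 - 4)i = 4 - 2i


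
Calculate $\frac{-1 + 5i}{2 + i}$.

Multiply numerator and denominator by conjugate (2 - i):
= (-1 + 5i)(2 - i) / (2^2 + 1^2)
= (3 + 11i) / 5
= 3/5 + (11/5)i


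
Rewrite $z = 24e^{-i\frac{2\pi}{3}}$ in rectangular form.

a = r cos θ = 24 * -1/2 = -12
b = r sin θ = 24 * -sqrt(3)/2 = -12*sqrt(3)
z = -12 - 12*sqrt(3)i


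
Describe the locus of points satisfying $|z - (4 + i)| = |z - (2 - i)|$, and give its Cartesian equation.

|z - z1| = |z - z2| means z is equidistant from z1 and z2,
i.e. the perpendicular bisector of the segment from (4, 1) to (2, -1) (midpoint (3, 0)).
With z = x + yi, square both sides:
(x - 4)^2 + (y - 1)^2 = (x - 2)^2 + (y - (-1))^2
The x^2 and y^2 terms cancel: -4x + (-4)y = 5 - 17 = -12
Simplify: x + y = 3
Locus: Perpendicular bisector of the segment from (4, 1) to (2, -1): the line x + y = 3


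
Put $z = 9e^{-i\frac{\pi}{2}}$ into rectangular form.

a = r cos θ = 9 * 0 = 0
b = r sin θ = 9 * -1 = -9
z = -9i


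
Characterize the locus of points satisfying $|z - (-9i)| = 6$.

|z - z0| = r describes a circle centered at z0 with radius r
Here z0 = -9i and r = 6
Locus: Circle centered at (0, -9) with radius 6


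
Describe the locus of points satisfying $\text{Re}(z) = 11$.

Re(z) = x where z = x + yi; the equation x = 11 is satisfied by all points with that x-coordinate
Locus: Vertical line x = 11


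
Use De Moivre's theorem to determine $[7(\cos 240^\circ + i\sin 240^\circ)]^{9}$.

By De Moivre: z^n = r^n(cos(nθ) + i sin(nθ))
= 7^9(cos(9*240°) + i sin(9*240°))
= 40353607(cos 0° + i sin 0°)
= 40353607


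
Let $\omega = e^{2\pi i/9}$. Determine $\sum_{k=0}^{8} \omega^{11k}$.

Let ζ = ω^11 = e^(2πi·11/9). Since 9 ∤ 11, ζ ≠ 1.
Sum = Σ_{k=0}^{8} ζ^k = (ζ^9 - 1)/(ζ - 1) = (ω^{11·9} - 1)/(ζ - 1) = (1 - 1)/(ζ - 1) = 0


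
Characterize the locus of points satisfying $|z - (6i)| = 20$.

|z - z0| = r describes a circle centered at z0 with radius r
Here z0 = 6i and r = 20
Locus: Circle centered at (0, 6) with radius 20


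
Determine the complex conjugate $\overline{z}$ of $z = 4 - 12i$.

If z = a + bi, then conjugate(z) = a - bi
conjugate(4 - 12i) = 4 + 12i


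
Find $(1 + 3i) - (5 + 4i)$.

(1 - 5) + (3 - 4)i = -4 - i


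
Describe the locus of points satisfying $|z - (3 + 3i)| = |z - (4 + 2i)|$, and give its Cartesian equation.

|z - z1| = |z - z2| means z is equidistant from z1 and z2,
i.e. the perpendicular bisector of the segment from (3, 3) to (4, 2) (midpoint (7/2, 5/2)).
With z = x + yi, square both sides:
(x - 3)^2 + (y - 3)^2 = (x - 4)^2 + (y - 2)^2
The x^2 and y^2 terms cancel: 2x + (-2)y = 20 - 18 = 2
Simplify: x - y = 1
Locus: Perpendicular bisector of the segment from (3, 3) to (4, 2): the line x - y = 1


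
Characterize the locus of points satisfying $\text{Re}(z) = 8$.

Re(z) = x where z = x + yi; the equation x = 8 is satisfied by all points with that x-coordinate
Locus: Vertical line x = 8


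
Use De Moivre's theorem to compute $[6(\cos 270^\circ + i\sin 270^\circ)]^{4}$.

By De Moivre: z^n = r^n(cos(nθ) + i sin(nθ))
= 6^4(cos(4*270°) + i sin(4*270°))
= 1296(cos 0° + i sin 0°)
= 1296


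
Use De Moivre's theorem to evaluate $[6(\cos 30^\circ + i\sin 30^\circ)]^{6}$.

By De Moivre: z^n = r^n(cos(nθ) + i sin(nθ))
= 6^6(cos(6*30°) + i sin(6*30°))
= 46656(cos 180° + i sin 180°)
= -46656


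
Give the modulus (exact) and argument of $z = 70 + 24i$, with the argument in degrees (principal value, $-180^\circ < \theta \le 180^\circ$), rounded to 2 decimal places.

|z| = sqrt(70^2 + 24^2) = 74
arg(z) = arctan(b/a) = arctan(24/70) (quadrant-adjusted) = 18.92°


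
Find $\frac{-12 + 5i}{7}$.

Divisor is real, so divide each part by 7:
= -12/7 + (5/7)i


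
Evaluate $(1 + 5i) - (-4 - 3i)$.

(1 - (-4)) + (5 - (-3))i = 5 + 8i


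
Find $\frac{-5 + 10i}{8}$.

Divisor is real, so divide each part by 8:
= -5/8 + (5/4)i


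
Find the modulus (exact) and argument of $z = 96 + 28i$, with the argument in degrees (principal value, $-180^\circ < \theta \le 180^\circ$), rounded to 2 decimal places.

|z| = sqrt(96^2 + 28^2) = 100
arg(z) = arctan(b/a) = arctan(28/96) (quadrant-adjusted) = 16.26°


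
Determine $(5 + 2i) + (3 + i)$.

(5 + 3) + (2 + 1)i = 8 + 3i


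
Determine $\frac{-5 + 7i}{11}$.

Divisor is real, so divide each part by 11:
= -5/11 + (7/11)i


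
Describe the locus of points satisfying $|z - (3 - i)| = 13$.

|z - z0| = r describes a circle centered at z0 with radius r
Here z0 = 3 - i and r = 13
Locus: Circle centered at (3, -1) with radius 13


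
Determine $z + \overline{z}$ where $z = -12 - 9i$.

z + conjugate(z) = (a + bi) + (a - bi) = 2a
= 2 * (-12) = -24


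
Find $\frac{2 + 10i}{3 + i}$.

Multiply numerator and denominator by conjugate (3 - i):
= (2 + 10i)(3 - i) / (3^2 + 1^2)
= (16 + 28i) / 10
Divide through by 2: (8 + 14i) / 5
= 8/5 + (14/5)i


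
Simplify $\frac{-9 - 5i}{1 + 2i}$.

Multiply numerator and denominator by conjugate (1 - 2i):
= (-9 - 5i)(1 - 2i) / (1^2 + 2^2)
= (-19 + 13i) / 5
= -19/5 + (13/5)i


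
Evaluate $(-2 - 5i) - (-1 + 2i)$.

(-2 - (-1)) + (-5 - 2)i = -1 - 7i


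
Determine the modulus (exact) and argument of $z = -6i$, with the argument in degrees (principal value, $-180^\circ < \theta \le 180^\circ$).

|z| = sqrt(0^2 + (-6)^2) = 6
a = 0 and b < 0, so z lies on the negative imaginary axis: arg(z) = -90°


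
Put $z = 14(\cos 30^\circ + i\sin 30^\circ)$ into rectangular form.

a = r cos θ = 14 * sqrt(3)/2 = 7*sqrt(3)
b = r sin θ = 14 * 1/2 = 7
z = 7*sqrt(3) + 7i


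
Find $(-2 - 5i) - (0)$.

(-2 - 0) + (-5 - 0)i = -2 - 5i


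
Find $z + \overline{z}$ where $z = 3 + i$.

z + conjugate(z) = (a + bi) + (a - bi) = 2a
= 2 * 3 = 6


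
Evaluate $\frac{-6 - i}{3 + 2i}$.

Multiply numerator and denominator by conjugate (3 - 2i):
= (-6 - i)(3 - 2i) / (3^2 + 2^2)
= (-20 + 9i) / 13
= -20/13 + (9/13)i


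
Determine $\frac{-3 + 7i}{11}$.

Divisor is real, so divide each part by 11:
= -3/11 + (7/11)i


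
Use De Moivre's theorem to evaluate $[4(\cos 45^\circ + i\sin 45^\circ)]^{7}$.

By De Moivre: z^n = r^n(cos(nθ) + i sin(nθ))
= 4^7(cos(7*45°) + i sin(7*45°))
= 16384(cos 315° + i sin 315°)
= 8192*sqrt(2) - 8192*sqrt(2)i


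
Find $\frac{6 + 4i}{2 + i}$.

Multiply numerator and denominator by conjugate (2 - i):
= (6 + 4i)(2 - i) / (2^2 + 1^2)
= (16 + 2i) / 5
= 16/5 + (2/5)i


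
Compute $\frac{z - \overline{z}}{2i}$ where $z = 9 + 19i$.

z - conjugate(z) = 2bi
(z - conjugate(z))/(2i) = 2bi/(2i) = b = 19


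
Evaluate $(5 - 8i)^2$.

(a + bi)^2 = a^2 - b^2 + 2abi
= 5^2 - (-8)^2 + 2*5*(-8)i
= -39 - 80i


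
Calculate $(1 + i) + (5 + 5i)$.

(1 + 5) + (1 + 5)i = 6 + 6i


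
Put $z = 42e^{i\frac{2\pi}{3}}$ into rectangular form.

a = r cos θ = 42 * -1/2 = -21
b = r sin θ = 42 * sqrt(3)/2 = 21*sqrt(3)
z = -21 + 21*sqrt(3)i


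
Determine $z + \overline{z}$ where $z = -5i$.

z + conjugate(z) = (a + bi) + (a - bi) = 2a
= 2 * 0 = 0


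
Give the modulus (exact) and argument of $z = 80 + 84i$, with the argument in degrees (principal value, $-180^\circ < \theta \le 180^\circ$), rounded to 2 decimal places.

|z| = sqrt(80^2 + 84^2) = 116
arg(z) = arctan(b/a) = arctan(84/80) (quadrant-adjusted) = 46.40°


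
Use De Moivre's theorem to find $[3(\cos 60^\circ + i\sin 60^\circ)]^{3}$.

By De Moivre: z^n = r^n(cos(nθ) + i sin(nθ))
= 3^3(cos(3*60°) + i sin(3*60°))
= 27(cos 180° + i sin 180°)
= -27


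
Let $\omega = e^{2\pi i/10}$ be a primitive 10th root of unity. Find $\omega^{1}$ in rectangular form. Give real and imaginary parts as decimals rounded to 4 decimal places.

ω^1 = e^(2πi·1/10) = e^(i·1π/5)
= cos(1π/5) + i sin(1π/5)
= 0.8090 + 0.5878i


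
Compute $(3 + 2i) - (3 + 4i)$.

(3 - 3) + (2 - 4)i = -2i


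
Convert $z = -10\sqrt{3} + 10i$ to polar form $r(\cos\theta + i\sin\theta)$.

r = |z| = sqrt(a^2 + b^2) = sqrt((-10*sqrt(3))^2 + (10)^2) = sqrt(300 + 100) = sqrt(400) = 20
θ = arctan(b/a) = arctan(10/-17.3205) (quadrant-adjusted) = 150°
z = 20(cos 150° + i sin 150°)


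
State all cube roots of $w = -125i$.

|w| = 125, arg(w) = 270°
Root modulus = 125^(1/3) = 5
Root arguments: θ_k = (270° + 360°k)/3 for k = 0, 1, ..., 2
Roots: 5i, -5*sqrt(3)/2 - (5/2)i, 5*sqrt(3)/2 - (5/2)i


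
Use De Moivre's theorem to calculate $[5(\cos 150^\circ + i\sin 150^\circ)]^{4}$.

By De Moivre: z^n = r^n(cos(nθ) + i sin(nθ))
= 5^4(cos(4*150°) + i sin(4*150°))
= 625(cos 240° + i sin 240°)
= -625/2 - (625*sqrt(3)/2)i


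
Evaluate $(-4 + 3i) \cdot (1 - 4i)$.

(a1*a2 - b1*b2) + (a1*b2 + b1*a2)i
= (-4 - (-12)) + (16 + 3)i
= 8 + 19i


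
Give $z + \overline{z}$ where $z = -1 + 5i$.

z + conjugate(z) = (a + bi) + (a - bi) = 2a
= 2 * (-1) = -2


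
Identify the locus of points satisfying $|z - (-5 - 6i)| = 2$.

|z - z0| = r describes a circle centered at z0 with radius r
Here z0 = -5 - 6i and r = 2
Locus: Circle centered at (-5, -6) with radius 2


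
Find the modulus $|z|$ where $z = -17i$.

|z| = sqrt(a^2 + b^2) = sqrt(0^2 + (-17)^2) = sqrt(289) = 17


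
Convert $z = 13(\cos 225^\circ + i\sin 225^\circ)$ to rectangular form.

a = r cos θ = 13 * -sqrt(2)/2 = -13*sqrt(2)/2
b = r sin θ = 13 * -sqrt(2)/2 = -13*sqrt(2)/2
z = -13*sqrt(2)/2 - (13*sqrt(2)/2)i


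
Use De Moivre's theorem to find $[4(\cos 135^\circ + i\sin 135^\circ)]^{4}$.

By De Moivre: z^n = r^n(cos(nθ) + i sin(nθ))
= 4^4(cos(4*135°) + i sin(4*135°))
= 256(cos 180° + i sin 180°)
= -256


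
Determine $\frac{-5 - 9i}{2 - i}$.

Multiply numerator and denominator by conjugate (2 + i):
= (-5 - 9i)(2 + i) / (2^2 + (-1)^2)
= (-1 - 23i) / 5
= -1/5 - (23/5)i


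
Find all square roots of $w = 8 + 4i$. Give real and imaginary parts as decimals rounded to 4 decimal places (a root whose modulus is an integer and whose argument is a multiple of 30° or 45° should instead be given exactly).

|w| = sqrt(80) ≈ 8.944272, arg(w) ≈ 26.565051°
Root modulus = sqrt(80)^(1/2) ≈ 2.990698
Root arguments: θ_k = (arg(w) + 360°k)/2 for k = 0, 1, ..., 1
Compute each root as (root modulus)(cos θ_k + i sin θ_k) using full-precision intermediates, then round to 4 decimal places.
Roots: 2.9107 + 0.6871i, -2.9107 - 0.6871i


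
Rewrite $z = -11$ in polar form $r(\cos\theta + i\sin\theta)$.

r = |z| = sqrt(a^2 + b^2) = sqrt((-11)^2 + (0)^2) = sqrt(121 + 0) = sqrt(121) = 11
b = 0 and a < 0, so z lies on the negative real axis: θ = 180°
z = 11(cos 180° + i sin 180°)


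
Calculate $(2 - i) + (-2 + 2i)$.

(2 + (-2)) + (-1 + 2)i = i


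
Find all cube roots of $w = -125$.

|w| = 125, arg(w) = 180°
Root modulus = 125^(1/3) = 5
Root arguments: θ_k = (180° + 360°k)/3 for k = 0, 1, ..., 2
Roots: 5/2 + (5*sqrt(3)/2)i, -5, 5/2 - (5*sqrt(3)/2)i


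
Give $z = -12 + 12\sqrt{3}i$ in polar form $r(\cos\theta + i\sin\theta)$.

r = |z| = sqrt(a^2 + b^2) = sqrt((-12)^2 + (12*sqrt(3))^2) = sqrt(144 + 432) = sqrt(576) = 24
θ = arctan(b/a) = arctan(20.7846/-12) (quadrant-adjusted) = 120°
z = 24(cos 120° + i sin 120°)


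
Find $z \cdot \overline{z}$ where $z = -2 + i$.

z * conjugate(z) = |z|^2 = a^2 + b^2
= (-2)^2 + 1^2 = 5


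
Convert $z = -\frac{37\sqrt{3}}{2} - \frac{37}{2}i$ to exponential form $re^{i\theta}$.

r = |z| = sqrt((-37*sqrt(3)/2)^2 + (-37/2)^2) = sqrt(4107/4 + 1369/4) = sqrt(1369) = 37
θ = arctan(b/a) = arctan(-18.5/-32.0429) (quadrant-adjusted) = 210° = 7π/6
z = 37e^(i*7π/6)


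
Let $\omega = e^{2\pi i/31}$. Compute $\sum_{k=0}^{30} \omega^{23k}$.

Let ζ = ω^23 = e^(2πi·23/31). Since 31 ∤ 23, ζ ≠ 1.
Sum = Σ_{k=0}^{30} ζ^k = (ζ^31 - 1)/(ζ - 1) = (ω^{23·31} - 1)/(ζ - 1) = (1 - 1)/(ζ - 1) = 0


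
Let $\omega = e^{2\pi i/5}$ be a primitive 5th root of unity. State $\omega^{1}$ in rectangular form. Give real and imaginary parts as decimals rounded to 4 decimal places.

ω^1 = e^(2πi·1/5) = e^(i·2π/5)
= cos(2π/5) + i sin(2π/5)
= 0.3090 + 0.9511i


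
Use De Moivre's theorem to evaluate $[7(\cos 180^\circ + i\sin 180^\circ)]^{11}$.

By De Moivre: z^n = r^n(cos(nθ) + i sin(nθ))
= 7^11(cos(11*180°) + i sin(11*180°))
= 1977326743(cos 180° + i sin 180°)
= -1977326743


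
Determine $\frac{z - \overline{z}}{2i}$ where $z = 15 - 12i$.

z - conjugate(z) = 2bi
(z - conjugate(z))/(2i) = 2bi/(2i) = b = -12


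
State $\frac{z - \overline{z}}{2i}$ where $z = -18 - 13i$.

z - conjugate(z) = 2bi
(z - conjugate(z))/(2i) = 2bi/(2i) = b = -13


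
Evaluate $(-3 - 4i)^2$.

(a + bi)^2 = a^2 - b^2 + 2abi
= (-3)^2 - (-4)^2 + 2*(-3)*(-4)i
= -7 + 24i


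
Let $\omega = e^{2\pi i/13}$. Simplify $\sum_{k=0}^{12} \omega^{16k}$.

Let ζ = ω^16 = e^(2πi·16/13). Since 13 ∤ 16, ζ ≠ 1.
Sum = Σ_{k=0}^{12} ζ^k = (ζ^13 - 1)/(ζ - 1) = (ω^{16·13} - 1)/(ζ - 1) = (1 - 1)/(ζ - 1) = 0


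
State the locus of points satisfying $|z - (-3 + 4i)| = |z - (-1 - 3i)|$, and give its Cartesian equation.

|z - z1| = |z - z2| means z is equidistant from z1 and z2,
i.e. the perpendicular bisector of the segment from (-3, 4) to (-1, -3) (midpoint (-2, 1/2)).
With z = x + yi, square both sides:
(x - (-3))^2 + (y - 4)^2 = (x - (-1))^2 + (y - (-3))^2
The x^2 and y^2 terms cancel: 4x + (-14)y = 10 - 25 = -15
Simplify: 4x - 14y = -15
Locus: Perpendicular bisector of the segment from (-3, 4) to (-1, -3): the line 4x - 14y = -15


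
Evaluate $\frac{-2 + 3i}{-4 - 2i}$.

Multiply numerator and denominator by conjugate (-4 + 2i):
= (-2 + 3i)(-4 + 2i) / ((-4)^2 + (-2)^2)
= (2 - 16i) / 20
Divide through by 2: (1 - 8i) / 10
= 1/10 - (4/5)i


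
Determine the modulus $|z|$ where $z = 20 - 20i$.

|z| = sqrt(a^2 + b^2) = sqrt(20^2 + (-20)^2) = sqrt(800) = sqrt(800)


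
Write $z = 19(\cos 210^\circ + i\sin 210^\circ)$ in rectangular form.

a = r cos θ = 19 * -sqrt(3)/2 = -19*sqrt(3)/2
b = r sin θ = 19 * -1/2 = -19/2
z = -19*sqrt(3)/2 - (19/2)i


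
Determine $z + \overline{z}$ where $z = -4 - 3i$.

z + conjugate(z) = (a + bi) + (a - bi) = 2a
= 2 * (-4) = -8


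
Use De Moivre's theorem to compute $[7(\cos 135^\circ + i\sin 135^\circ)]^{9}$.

By De Moivre: z^n = r^n(cos(nθ) + i sin(nθ))
= 7^9(cos(9*135°) + i sin(9*135°))
= 40353607(cos 135° + i sin 135°)
= -40353607*sqrt(2)/2 + (40353607*sqrt(2)/2)i


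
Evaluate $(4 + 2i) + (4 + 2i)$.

(4 + 4) + (2 + 2)i = 8 + 4i


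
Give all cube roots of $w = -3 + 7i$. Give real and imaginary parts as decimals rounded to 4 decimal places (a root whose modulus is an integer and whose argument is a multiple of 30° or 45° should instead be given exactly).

|w| = sqrt(58) ≈ 7.615773, arg(w) ≈ 113.198591°
Root modulus = sqrt(58)^(1/3) ≈ 1.967454
Root arguments: θ_k = (arg(w) + 360°k)/3 for k = 0, 1, ..., 2
Compute each root as (root modulus)(cos θ_k + i sin θ_k) using full-precision intermediates, then round to 4 decimal places.
Roots: 1.5560 + 1.2040i, -1.8207 + 0.7455i, 0.2647 - 1.9496i


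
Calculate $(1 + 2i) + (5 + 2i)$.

(1 + 5) + (2 + 2)i = 6 + 4i


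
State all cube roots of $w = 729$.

|w| = 729, arg(w) = 0°
Root modulus = 729^(1/3) = 9
Root arguments: θ_k = (0° + 360°k)/3 for k = 0, 1, ..., 2
Roots: 9, -9/2 + (9*sqrt(3)/2)i, -9/2 - (9*sqrt(3)/2)i


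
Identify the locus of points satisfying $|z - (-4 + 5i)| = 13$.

|z - z0| = r describes a circle centered at z0 with radius r
Here z0 = -4 + 5i and r = 13
Locus: Circle centered at (-4, 5) with radius 13


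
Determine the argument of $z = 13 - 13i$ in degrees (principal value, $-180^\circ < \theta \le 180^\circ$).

θ = arctan(b/a) = arctan(-13/13) (quadrant-adjusted) = -45°


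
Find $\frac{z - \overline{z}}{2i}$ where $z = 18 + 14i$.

z - conjugate(z) = 2bi
(z - conjugate(z))/(2i) = 2bi/(2i) = b = 14


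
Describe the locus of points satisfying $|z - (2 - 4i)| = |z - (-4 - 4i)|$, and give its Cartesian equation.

|z - z1| = |z - z2| means z is equidistant from z1 and z2,
i.e. the perpendicular bisector of the segment from (2, -4) to (-4, -4) (midpoint (-1, -4)).
With z = x + yi, square both sides:
(x - 2)^2 + (y - (-4))^2 = (x - (-4))^2 + (y - (-4))^2
The x^2 and y^2 terms cancel: -12x + 0y = 32 - 20 = 12
Simplify: x = -1
Locus: Perpendicular bisector of the segment from (2, -4) to (-4, -4): the line x = -1


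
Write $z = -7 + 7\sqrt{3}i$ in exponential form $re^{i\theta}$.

r = |z| = sqrt((-7)^2 + (7*sqrt(3))^2) = sqrt(49 + 147) = sqrt(196) = 14
θ = arctan(b/a) = arctan(12.1244/-7) (quadrant-adjusted) = 120° = 2π/3
z = 14e^(i*2π/3)


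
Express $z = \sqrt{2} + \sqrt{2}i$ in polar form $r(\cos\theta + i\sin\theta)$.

r = |z| = sqrt(a^2 + b^2) = sqrt((sqrt(2))^2 + (sqrt(2))^2) = sqrt(2 + 2) = sqrt(4) = 2
θ = arctan(b/a) = arctan(1.4142/1.4142) (quadrant-adjusted) = 45°
z = 2(cos 45° + i sin 45°)


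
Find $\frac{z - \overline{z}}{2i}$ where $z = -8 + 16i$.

z - conjugate(z) = 2bi
(z - conjugate(z))/(2i) = 2bi/(2i) = b = 16


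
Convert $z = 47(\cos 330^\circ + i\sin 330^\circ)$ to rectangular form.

a = r cos θ = 47 * sqrt(3)/2 = 47*sqrt(3)/2
b = r sin θ = 47 * -1/2 = -47/2
z = 47*sqrt(3)/2 - (47/2)i


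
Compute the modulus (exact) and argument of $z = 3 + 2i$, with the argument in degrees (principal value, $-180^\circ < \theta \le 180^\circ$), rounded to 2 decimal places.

|z| = sqrt(3^2 + 2^2) = sqrt(13)
arg(z) = arctan(b/a) = arctan(2/3) (quadrant-adjusted) = 33.69°


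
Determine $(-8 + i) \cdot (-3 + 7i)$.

(a1*a2 - b1*b2) + (a1*b2 + b1*a2)i
= (24 - 7) + (-56 + (-3))i
= 17 - 59i


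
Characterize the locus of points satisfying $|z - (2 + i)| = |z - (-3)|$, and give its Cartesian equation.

|z - z1| = |z - z2| means z is equidistant from z1 and z2,
i.e. the perpendicular bisector of the segment from (2, 1) to (-3, 0) (midpoint (-1/2, 1/2)).
With z = x + yi, square both sides:
(x - 2)^2 + (y - 1)^2 = (x - (-3))^2 + (y - 0)^2
The x^2 and y^2 terms cancel: -10x + (-2)y = 9 - 5 = 4
Simplify: 5x + y = -2
Locus: Perpendicular bisector of the segment from (2, 1) to (-3, 0): the line 5x + y = -2


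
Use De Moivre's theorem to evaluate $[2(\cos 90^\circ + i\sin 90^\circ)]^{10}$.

By De Moivre: z^n = r^n(cos(nθ) + i sin(nθ))
= 2^10(cos(10*90°) + i sin(10*90°))
= 1024(cos 180° + i sin 180°)
= -1024


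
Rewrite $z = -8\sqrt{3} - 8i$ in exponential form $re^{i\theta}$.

r = |z| = sqrt((-8*sqrt(3))^2 + (-8)^2) = sqrt(192 + 64) = sqrt(256) = 16
θ = arctan(b/a) = arctan(-8/-13.8564) (quadrant-adjusted) = -150° = -5π/6
z = 16e^(-i*5π/6)


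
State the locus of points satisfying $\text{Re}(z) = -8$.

Re(z) = x where z = x + yi; the equation x = -8 is satisfied by all points with that x-coordinate
Locus: Vertical line x = -8


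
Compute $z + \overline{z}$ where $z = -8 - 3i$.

z + conjugate(z) = (a + bi) + (a - bi) = 2a
= 2 * (-8) = -16


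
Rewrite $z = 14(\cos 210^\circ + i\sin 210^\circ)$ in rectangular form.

a = r cos θ = 14 * -sqrt(3)/2 = -7*sqrt(3)
b = r sin θ = 14 * -1/2 = -7
z = -7*sqrt(3) - 7i


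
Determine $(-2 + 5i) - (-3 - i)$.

(-2 - (-3)) + (5 - (-1))i = 1 + 6i


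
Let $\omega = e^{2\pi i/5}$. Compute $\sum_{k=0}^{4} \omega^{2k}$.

Let ζ = ω^2 = e^(2πi·2/5). Since 5 ∤ 2, ζ ≠ 1.
Sum = Σ_{k=0}^{4} ζ^k = (ζ^5 - 1)/(ζ - 1) = (ω^{2·5} - 1)/(ζ - 1) = (1 - 1)/(ζ - 1) = 0


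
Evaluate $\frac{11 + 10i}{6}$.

Divisor is real, so divide each part by 6:
= 11/6 + (5/3)i


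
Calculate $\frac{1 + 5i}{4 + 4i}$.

Multiply numerator and denominator by conjugate (4 - 4i):
= (1 + 5i)(4 - 4i) / (4^2 + 4^2)
= (24 + 16i) / 32
Divide through by 8: (3 + 2i) / 4
= 3/4 + (1/2)i


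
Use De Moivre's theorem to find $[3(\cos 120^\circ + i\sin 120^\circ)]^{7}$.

By De Moivre: z^n = r^n(cos(nθ) + i sin(nθ))
= 3^7(cos(7*120°) + i sin(7*120°))
= 2187(cos 120° + i sin 120°)
= -2187/2 + (2187*sqrt(3)/2)i


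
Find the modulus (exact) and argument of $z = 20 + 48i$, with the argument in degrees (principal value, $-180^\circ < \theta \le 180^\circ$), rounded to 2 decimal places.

|z| = sqrt(20^2 + 48^2) = 52
arg(z) = arctan(b/a) = arctan(48/20) (quadrant-adjusted) = 67.38°


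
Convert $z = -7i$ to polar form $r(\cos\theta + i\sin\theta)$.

r = |z| = sqrt(a^2 + b^2) = sqrt((0)^2 + (-7)^2) = sqrt(0 + 49) = sqrt(49) = 7
a = 0 and b < 0, so z lies on the negative imaginary axis: θ = 270°
z = 7(cos 270° + i sin 270°)


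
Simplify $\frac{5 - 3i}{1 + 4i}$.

Multiply numerator and denominator by conjugate (1 - 4i):
= (5 - 3i)(1 - 4i) / (1^2 + 4^2)
= (-7 - 23i) / 17
= -7/17 - (23/17)i


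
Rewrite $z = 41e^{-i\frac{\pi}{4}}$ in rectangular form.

a = r cos θ = 41 * sqrt(2)/2 = 41*sqrt(2)/2
b = r sin θ = 41 * -sqrt(2)/2 = -41*sqrt(2)/2
z = 41*sqrt(2)/2 - (41*sqrt(2)/2)i


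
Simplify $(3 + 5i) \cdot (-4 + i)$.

(a1*a2 - b1*b2) + (a1*b2 + b1*a2)i
= (-12 - 5) + (3 + (-20))i
= -17 - 17i


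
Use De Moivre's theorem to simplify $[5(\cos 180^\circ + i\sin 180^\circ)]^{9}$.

By De Moivre: z^n = r^n(cos(nθ) + i sin(nθ))
= 5^9(cos(9*180°) + i sin(9*180°))
= 1953125(cos 180° + i sin 180°)
= -1953125


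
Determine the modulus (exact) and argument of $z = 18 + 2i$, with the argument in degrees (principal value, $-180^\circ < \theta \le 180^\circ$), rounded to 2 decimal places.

|z| = sqrt(18^2 + 2^2) = sqrt(328)
arg(z) = arctan(b/a) = arctan(2/18) (quadrant-adjusted) = 6.34°


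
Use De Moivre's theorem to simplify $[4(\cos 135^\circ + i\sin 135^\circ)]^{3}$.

By De Moivre: z^n = r^n(cos(nθ) + i sin(nθ))
= 4^3(cos(3*135°) + i sin(3*135°))
= 64(cos 45° + i sin 45°)
= 32*sqrt(2) + 32*sqrt(2)i


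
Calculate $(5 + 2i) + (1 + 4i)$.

(5 + 1) + (2 + 4)i = 6 + 6i


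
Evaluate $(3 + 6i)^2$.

(a + bi)^2 = a^2 - b^2 + 2abi
= 3^2 - 6^2 + 2*3*6i
= -27 + 36i


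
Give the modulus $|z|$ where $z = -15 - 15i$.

|z| = sqrt(a^2 + b^2) = sqrt((-15)^2 + (-15)^2) = sqrt(450) = sqrt(450)


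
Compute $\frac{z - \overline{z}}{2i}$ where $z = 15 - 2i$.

z - conjugate(z) = 2bi
(z - conjugate(z))/(2i) = 2bi/(2i) = b = -2


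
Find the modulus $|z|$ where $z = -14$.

|z| = sqrt(a^2 + b^2) = sqrt((-14)^2 + 0^2) = sqrt(196) = 14


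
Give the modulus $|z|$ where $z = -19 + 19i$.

|z| = sqrt(a^2 + b^2) = sqrt((-19)^2 + 19^2) = sqrt(722) = sqrt(722)


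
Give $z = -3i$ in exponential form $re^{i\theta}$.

r = |z| = sqrt((0)^2 + (-3)^2) = sqrt(0 + 9) = sqrt(9) = 3
a = 0 and b < 0, so z lies on the negative imaginary axis: θ = -90° = -π/2
z = 3e^(-i*π/2)


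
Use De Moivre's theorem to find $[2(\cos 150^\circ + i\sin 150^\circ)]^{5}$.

By De Moivre: z^n = r^n(cos(nθ) + i sin(nθ))
= 2^5(cos(5*150°) + i sin(5*150°))
= 32(cos 30° + i sin 30°)
= 16*sqrt(3) + 16i


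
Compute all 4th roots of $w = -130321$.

|w| = 130321, arg(w) = 180°
Root modulus = 130321^(1/4) = 19
Root arguments: θ_k = (180° + 360°k)/4 for k = 0, 1, ..., 3
Roots: 19*sqrt(2)/2 + (19*sqrt(2)/2)i, -19*sqrt(2)/2 + (19*sqrt(2)/2)i, -19*sqrt(2)/2 - (19*sqrt(2)/2)i, 19*sqrt(2)/2 - (19*sqrt(2)/2)i


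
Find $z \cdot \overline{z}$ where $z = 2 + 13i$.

z * conjugate(z) = |z|^2 = a^2 + b^2
= 2^2 + 13^2 = 173


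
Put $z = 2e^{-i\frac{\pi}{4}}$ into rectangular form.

a = r cos θ = 2 * sqrt(2)/2 = sqrt(2)
b = r sin θ = 2 * -sqrt(2)/2 = -sqrt(2)
z = sqrt(2) - sqrt(2)i


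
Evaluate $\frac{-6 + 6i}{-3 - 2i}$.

Multiply numerator and denominator by conjugate (-3 + 2i):
= (-6 + 6i)(-3 + 2i) / ((-3)^2 + (-2)^2)
= (6 - 30i) / 13
= 6/13 - (30/13)i


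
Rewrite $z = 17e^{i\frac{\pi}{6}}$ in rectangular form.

a = r cos θ = 17 * sqrt(3)/2 = 17*sqrt(3)/2
b = r sin θ = 17 * 1/2 = 17/2
z = 17*sqrt(3)/2 + (17/2)i


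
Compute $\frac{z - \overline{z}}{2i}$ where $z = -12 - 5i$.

z - conjugate(z) = 2bi
(z - conjugate(z))/(2i) = 2bi/(2i) = b = -5


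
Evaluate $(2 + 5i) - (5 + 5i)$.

(2 - 5) + (5 - 5)i = -3


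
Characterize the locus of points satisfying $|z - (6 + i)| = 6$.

|z - z0| = r describes a circle centered at z0 with radius r
Here z0 = 6 + i and r = 6
Locus: Circle centered at (6, 1) with radius 6


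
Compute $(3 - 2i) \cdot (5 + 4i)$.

(a1*a2 - b1*b2) + (a1*b2 + b1*a2)i
= (15 - (-8)) + (12 + (-10))i
= 23 + 2i


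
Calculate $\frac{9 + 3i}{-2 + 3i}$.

Multiply numerator and denominator by conjugate (-2 - 3i):
= (9 + 3i)(-2 - 3i) / ((-2)^2 + 3^2)
= (-9 - 33i) / 13
= -9/13 - (33/13)i


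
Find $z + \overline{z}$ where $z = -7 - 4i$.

z + conjugate(z) = (a + bi) + (a - bi) = 2a
= 2 * (-7) = -14


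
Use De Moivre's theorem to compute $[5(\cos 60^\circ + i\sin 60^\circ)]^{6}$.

By De Moivre: z^n = r^n(cos(nθ) + i sin(nθ))
= 5^6(cos(6*60°) + i sin(6*60°))
= 15625(cos 0° + i sin 0°)
= 15625


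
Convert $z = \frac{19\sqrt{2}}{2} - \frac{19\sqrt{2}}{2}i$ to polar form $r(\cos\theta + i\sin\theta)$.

r = |z| = sqrt(a^2 + b^2) = sqrt((19*sqrt(2)/2)^2 + (-19*sqrt(2)/2)^2) = sqrt(361/2 + 361/2) = sqrt(361) = 19
θ = arctan(b/a) = arctan(-13.435/13.435) (quadrant-adjusted) = 315°
z = 19(cos 315° + i sin 315°)


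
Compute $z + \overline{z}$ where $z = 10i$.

z + conjugate(z) = (a + bi) + (a - bi) = 2a
= 2 * 0 = 0


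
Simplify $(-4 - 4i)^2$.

(a + bi)^2 = a^2 - b^2 + 2abi
= (-4)^2 - (-4)^2 + 2*(-4)*(-4)i
= 32i


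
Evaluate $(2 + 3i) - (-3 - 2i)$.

(2 - (-3)) + (3 - (-2))i = 5 + 5i


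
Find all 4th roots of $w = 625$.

|w| = 625, arg(w) = 0°
Root modulus = 625^(1/4) = 5
Root arguments: θ_k = (0° + 360°k)/4 for k = 0, 1, ..., 3
Roots: 5, 5i, -5, -5i


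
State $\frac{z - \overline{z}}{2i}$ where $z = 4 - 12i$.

z - conjugate(z) = 2bi
(z - conjugate(z))/(2i) = 2bi/(2i) = b = -12


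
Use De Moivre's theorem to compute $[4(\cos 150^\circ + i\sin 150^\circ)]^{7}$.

By De Moivre: z^n = r^n(cos(nθ) + i sin(nθ))
= 4^7(cos(7*150°) + i sin(7*150°))
= 16384(cos 330° + i sin 330°)
= 8192*sqrt(3) - 8192i


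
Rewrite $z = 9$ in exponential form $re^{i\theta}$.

r = |z| = sqrt((9)^2 + (0)^2) = sqrt(81 + 0) = sqrt(81) = 9
b = 0 and a > 0, so z lies on the positive real axis: θ = 0
z = 9e^(i*0) = 9


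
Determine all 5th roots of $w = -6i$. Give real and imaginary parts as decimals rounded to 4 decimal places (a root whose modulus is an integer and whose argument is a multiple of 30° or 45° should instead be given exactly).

|w| = 6, arg(w) = 270°
Root modulus = 6^(1/5) ≈ 1.430969
Root arguments: θ_k = (270° + 360°k)/5 for k = 0, 1, ..., 4
Compute each root as (root modulus)(cos θ_k + i sin θ_k) using full-precision intermediates, then round to 4 decimal places.
Roots: 0.8411 + 1.1577i, -0.8411 + 1.1577i, -1.3609 - 0.4422i, -1.4310i, 1.3609 - 0.4422i


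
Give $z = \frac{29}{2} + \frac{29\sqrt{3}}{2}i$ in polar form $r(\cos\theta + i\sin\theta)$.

r = |z| = sqrt(a^2 + b^2) = sqrt((29/2)^2 + (29*sqrt(3)/2)^2) = sqrt(841/4 + 2523/4) = sqrt(841) = 29
θ = arctan(b/a) = arctan(25.1147/14.5) (quadrant-adjusted) = 60°
z = 29(cos 60° + i sin 60°)


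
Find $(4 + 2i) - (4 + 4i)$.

(4 - 4) + (2 - 4)i = -2i


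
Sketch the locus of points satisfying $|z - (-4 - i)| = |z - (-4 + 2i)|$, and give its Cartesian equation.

|z - z1| = |z - z2| means z is equidistant from z1 and z2,
i.e. the perpendicular bisector of the segment from (-4, -1) to (-4, 2) (midpoint (-4, 1/2)).
With z = x + yi, square both sides:
(x - (-4))^2 + (y - (-1))^2 = (x - (-4))^2 + (y - 2)^2
The x^2 and y^2 terms cancel: 0x + 6y = 20 - 17 = 3
Simplify: y = 1/2
Locus: Perpendicular bisector of the segment from (-4, -1) to (-4, 2): the line y = 1/2


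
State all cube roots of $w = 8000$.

|w| = 8000, arg(w) = 0°
Root modulus = 8000^(1/3) = 20
Root arguments: θ_k = (0° + 360°k)/3 for k = 0, 1, ..., 2
Roots: 20, -10 + 10*sqrt(3)i, -10 - 10*sqrt(3)i


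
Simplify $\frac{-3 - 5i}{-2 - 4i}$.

Multiply numerator and denominator by conjugate (-2 + 4i):
= (-3 - 5i)(-2 + 4i) / ((-2)^2 + (-4)^2)
= (26 - 2i) / 20
Divide through by 2: (13 - i) / 10
= 13/10 - (1/10)i


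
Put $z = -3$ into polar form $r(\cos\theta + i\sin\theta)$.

r = |z| = sqrt(a^2 + b^2) = sqrt((-3)^2 + (0)^2) = sqrt(9 + 0) = sqrt(9) = 3
b = 0 and a < 0, so z lies on the negative real axis: θ = 180°
z = 3(cos 180° + i sin 180°)


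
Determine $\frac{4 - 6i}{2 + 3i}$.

Multiply numerator and denominator by conjugate (2 - 3i):
= (4 - 6i)(2 - 3i) / (2^2 + 3^2)
= (-10 - 24i) / 13
= -10/13 - (24/13)i


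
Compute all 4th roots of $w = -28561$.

|w| = 28561, arg(w) = 180°
Root modulus = 28561^(1/4) = 13
Root arguments: θ_k = (180° + 360°k)/4 for k = 0, 1, ..., 3
Roots: 13*sqrt(2)/2 + (13*sqrt(2)/2)i, -13*sqrt(2)/2 + (13*sqrt(2)/2)i, -13*sqrt(2)/2 - (13*sqrt(2)/2)i, 13*sqrt(2)/2 - (13*sqrt(2)/2)i


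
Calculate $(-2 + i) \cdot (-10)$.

(a1*a2 - b1*b2) + (a1*b2 + b1*a2)i
= (20 - 0) + (0 + (-10))i
= 20 - 10i


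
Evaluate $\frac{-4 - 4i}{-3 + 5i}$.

Multiply numerator and denominator by conjugate (-3 - 5i):
= (-4 - 4i)(-3 - 5i) / ((-3)^2 + 5^2)
= (-8 + 32i) / 34
Divide through by 2: (-4 + 16i) / 17
= -4/17 + (16/17)i


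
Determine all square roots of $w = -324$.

|w| = 324, arg(w) = 180°
Root modulus = 324^(1/2) = 18
Root arguments: θ_k = (180° + 360°k)/2 for k = 0, 1, ..., 1
Roots: 18i, -18i


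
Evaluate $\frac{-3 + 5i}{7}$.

Divisor is real, so divide each part by 7:
= -3/7 + (5/7)i


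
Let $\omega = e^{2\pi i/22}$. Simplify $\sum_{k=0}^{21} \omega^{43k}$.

Let ζ = ω^43 = e^(2πi·43/22). Since 22 ∤ 43, ζ ≠ 1.
Sum = Σ_{k=0}^{21} ζ^k = (ζ^22 - 1)/(ζ - 1) = (ω^{43·22} - 1)/(ζ - 1) = (1 - 1)/(ζ - 1) = 0


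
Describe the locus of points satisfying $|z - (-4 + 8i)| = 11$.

|z - z0| = r describes a circle centered at z0 with radius r
Here z0 = -4 + 8i and r = 11
Locus: Circle centered at (-4, 8) with radius 11


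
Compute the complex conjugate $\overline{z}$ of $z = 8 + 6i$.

If z = a + bi, then conjugate(z) = a - bi
conjugate(8 + 6i) = 8 - 6i


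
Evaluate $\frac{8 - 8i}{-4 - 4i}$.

Multiply numerator and denominator by conjugate (-4 + 4i):
= (8 - 8i)(-4 + 4i) / ((-4)^2 + (-4)^2)
= (64i) / 32
= 2i


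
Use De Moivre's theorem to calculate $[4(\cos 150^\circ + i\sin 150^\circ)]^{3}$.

By De Moivre: z^n = r^n(cos(nθ) + i sin(nθ))
= 4^3(cos(3*150°) + i sin(3*150°))
= 64(cos 90° + i sin 90°)
= 64i


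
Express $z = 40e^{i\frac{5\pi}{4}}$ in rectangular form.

a = r cos θ = 40 * -sqrt(2)/2 = -20*sqrt(2)
b = r sin θ = 40 * -sqrt(2)/2 = -20*sqrt(2)
z = -20*sqrt(2) - 20*sqrt(2)i


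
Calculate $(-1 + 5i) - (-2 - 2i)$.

(-1 - (-2)) + (5 - (-2))i = 1 + 7i


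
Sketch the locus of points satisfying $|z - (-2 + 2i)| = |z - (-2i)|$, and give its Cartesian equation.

|z - z1| = |z - z2| means z is equidistant from z1 and z2,
i.e. the perpendicular bisector of the segment from (-2, 2) to (0, -2) (midpoint (-1, 0)).
With z = x + yi, square both sides:
(x - (-2))^2 + (y - 2)^2 = (x - 0)^2 + (y - (-2))^2
The x^2 and y^2 terms cancel: 4x + (-8)y = 4 - 8 = -4
Simplify: x - 2y = -1
Locus: Perpendicular bisector of the segment from (-2, 2) to (0, -2): the line x - 2y = -1


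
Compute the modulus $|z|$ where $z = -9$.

|z| = sqrt(a^2 + b^2) = sqrt((-9)^2 + 0^2) = sqrt(81) = 9


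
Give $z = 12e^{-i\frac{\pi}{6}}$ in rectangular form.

a = r cos θ = 12 * sqrt(3)/2 = 6*sqrt(3)
b = r sin θ = 12 * -1/2 = -6
z = 6*sqrt(3) - 6i


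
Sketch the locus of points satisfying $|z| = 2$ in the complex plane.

|z| = 2 means sqrt(x^2 + y^2) = 2
This is a circle of radius 2 centered at the origin


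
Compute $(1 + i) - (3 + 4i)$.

(1 - 3) + (1 - 4)i = -2 - 3i


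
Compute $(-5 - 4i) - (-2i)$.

(-5 - 0) + (-4 - (-2))i = -5 - 2i


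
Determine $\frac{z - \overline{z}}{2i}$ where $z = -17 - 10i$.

z - conjugate(z) = 2bi
(z - conjugate(z))/(2i) = 2bi/(2i) = b = -10


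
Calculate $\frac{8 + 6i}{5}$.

Divisor is real, so divide each part by 5:
= 8/5 + (6/5)i


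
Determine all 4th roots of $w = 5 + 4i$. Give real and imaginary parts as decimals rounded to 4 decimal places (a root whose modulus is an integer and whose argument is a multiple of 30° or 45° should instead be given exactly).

|w| = sqrt(41) ≈ 6.403124, arg(w) ≈ 38.659808°
Root modulus = sqrt(41)^(1/4) ≈ 1.590736
Root arguments: θ_k = (arg(w) + 360°k)/4 for k = 0, 1, ..., 3
Compute each root as (root modulus)(cos θ_k + i sin θ_k) using full-precision intermediates, then round to 4 decimal places.
Roots: 1.5682 + 0.2671i, -0.2671 + 1.5682i, -1.5682 - 0.2671i, 0.2671 - 1.5682i


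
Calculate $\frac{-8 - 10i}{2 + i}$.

Multiply numerator and denominator by conjugate (2 - i):
= (-8 - 10i)(2 - i) / (2^2 + 1^2)
= (-26 - 12i) / 5
= -26/5 - (12/5)i


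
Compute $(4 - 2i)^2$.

(a + bi)^2 = a^2 - b^2 + 2abi
= 4^2 - (-2)^2 + 2*4*(-2)i
= 12 - 16i


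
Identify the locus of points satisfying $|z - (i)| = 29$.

|z - z0| = r describes a circle centered at z0 with radius r
Here z0 = i and r = 29
Locus: Circle centered at (0, 1) with radius 29


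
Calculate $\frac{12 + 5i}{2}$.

Divisor is real, so divide each part by 2:
= 6 + (5/2)i


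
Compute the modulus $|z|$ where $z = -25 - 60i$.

|z| = sqrt(a^2 + b^2) = sqrt((-25)^2 + (-60)^2) = sqrt(4225) = 65


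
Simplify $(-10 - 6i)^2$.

(a + bi)^2 = a^2 - b^2 + 2abi
= (-10)^2 - (-6)^2 + 2*(-10)*(-6)i
= 64 + 120i


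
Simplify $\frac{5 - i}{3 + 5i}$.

Multiply numerator and denominator by conjugate (3 - 5i):
= (5 - i)(3 - 5i) / (3^2 + 5^2)
= (10 - 28i) / 34
Divide through by 2: (5 - 14i) / 17
= 5/17 - (14/17)i


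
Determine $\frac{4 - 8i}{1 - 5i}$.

Multiply numerator and denominator by conjugate (1 + 5i):
= (4 - 8i)(1 + 5i) / (1^2 + (-5)^2)
= (44 + 12i) / 26
Divide through by 2: (22 + 6i) / 13
= 22/13 + (6/13)i


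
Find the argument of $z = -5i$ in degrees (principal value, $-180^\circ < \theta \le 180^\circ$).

a = 0 and b < 0, so z lies on the negative imaginary axis: θ = -90°


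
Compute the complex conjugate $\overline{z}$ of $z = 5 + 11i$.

If z = a + bi, then conjugate(z) = a - bi
conjugate(5 + 11i) = 5 - 11i


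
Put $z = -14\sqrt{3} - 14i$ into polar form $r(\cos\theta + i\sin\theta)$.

r = |z| = sqrt(a^2 + b^2) = sqrt((-14*sqrt(3))^2 + (-14)^2) = sqrt(588 + 196) = sqrt(784) = 28
θ = arctan(b/a) = arctan(-14/-24.2487) (quadrant-adjusted) = 210°
z = 28(cos 210° + i sin 210°)


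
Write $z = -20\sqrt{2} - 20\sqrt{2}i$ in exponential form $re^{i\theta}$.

r = |z| = sqrt((-20*sqrt(2))^2 + (-20*sqrt(2))^2) = sqrt(800 + 800) = sqrt(1600) = 40
θ = arctan(b/a) = arctan(-28.2843/-28.2843) (quadrant-adjusted) = 225° = 5π/4
z = 40e^(i*5π/4)


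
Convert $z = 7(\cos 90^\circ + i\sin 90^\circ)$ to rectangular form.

a = r cos θ = 7 * 0 = 0
b = r sin θ = 7 * 1 = 7
z = 7i


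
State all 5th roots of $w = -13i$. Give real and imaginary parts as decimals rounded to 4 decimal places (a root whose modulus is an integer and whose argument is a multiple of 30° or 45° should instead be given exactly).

|w| = 13, arg(w) = 270°
Root modulus = 13^(1/5) ≈ 1.670278
Root arguments: θ_k = (270° + 360°k)/5 for k = 0, 1, ..., 4
Compute each root as (root modulus)(cos θ_k + i sin θ_k) using full-precision intermediates, then round to 4 decimal places.
Roots: 0.9818 + 1.3513i, -0.9818 + 1.3513i, -1.5885 - 0.5161i, -1.6703i, 1.5885 - 0.5161i


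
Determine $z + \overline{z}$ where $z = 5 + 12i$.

z + conjugate(z) = (a + bi) + (a - bi) = 2a
= 2 * 5 = 10


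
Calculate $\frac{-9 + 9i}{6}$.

Divisor is real, so divide each part by 6:
= -3/2 + (3/2)i


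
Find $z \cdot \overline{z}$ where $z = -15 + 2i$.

z * conjugate(z) = |z|^2 = a^2 + b^2
= (-15)^2 + 2^2 = 229


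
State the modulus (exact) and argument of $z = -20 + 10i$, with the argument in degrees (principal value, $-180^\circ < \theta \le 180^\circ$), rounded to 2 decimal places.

|z| = sqrt((-20)^2 + 10^2) = sqrt(500)
arg(z) = arctan(b/a) = arctan(10/-20) (quadrant-adjusted) = 153.43°


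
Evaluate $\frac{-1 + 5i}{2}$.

Divisor is real, so divide each part by 2:
= -1/2 + (5/2)i


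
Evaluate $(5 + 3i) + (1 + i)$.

(5 + 1) + (3 + 1)i = 6 + 4i


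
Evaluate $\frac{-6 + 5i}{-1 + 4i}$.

Multiply numerator and denominator by conjugate (-1 - 4i):
= (-6 + 5i)(-1 - 4i) / ((-1)^2 + 4^2)
= (26 + 19i) / 17
= 26/17 + (19/17)i


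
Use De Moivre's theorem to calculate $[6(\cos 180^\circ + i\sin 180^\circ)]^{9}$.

By De Moivre: z^n = r^n(cos(nθ) + i sin(nθ))
= 6^9(cos(9*180°) + i sin(9*180°))
= 10077696(cos 180° + i sin 180°)
= -10077696
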